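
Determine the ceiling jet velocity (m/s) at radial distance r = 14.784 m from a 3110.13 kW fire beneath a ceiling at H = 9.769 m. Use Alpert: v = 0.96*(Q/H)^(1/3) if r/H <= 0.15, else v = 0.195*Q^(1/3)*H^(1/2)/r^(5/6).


r/H = 14.784 / 9.769 = 1.5134
r/H > 0.15, so v = 0.195*Q^(1/3)*H^(1/2)/r^(5/6)
Q^(1/3) = 14.597
H^(1/2) = 3.1255
r^(5/6) = 9.4368
v = 0.195 * 14.597 * 3.1255 / 9.4368 = 0.94274 m/s

0.94274 m/s


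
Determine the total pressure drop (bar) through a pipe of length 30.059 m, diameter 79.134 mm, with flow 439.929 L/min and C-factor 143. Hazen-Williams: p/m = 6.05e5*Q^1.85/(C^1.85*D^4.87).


Q^1.85 = 77671
C^1.85 = 9713.4
D^4.87 = 1.7580e+09
p/m = 0.0027518 bar/m
p_total = 0.0027518 * 30.059 = 0.082716 bar

0.082716 bar


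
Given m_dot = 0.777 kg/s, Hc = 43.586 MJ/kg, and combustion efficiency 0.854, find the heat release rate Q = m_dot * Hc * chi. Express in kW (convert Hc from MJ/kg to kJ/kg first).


Hc = 43.586 MJ/kg = 43.586 * 1000 kJ/kg = 43586 kJ/kg
Q = 0.777 kg/s * 43586 kJ/kg * 0.854 = 28922 kW

28922 kW


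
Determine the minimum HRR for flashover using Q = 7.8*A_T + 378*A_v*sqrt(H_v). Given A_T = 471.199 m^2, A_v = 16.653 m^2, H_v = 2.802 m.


7.8*A_T = 3675.4
sqrt(H_v) = 1.6739
378*A_v*sqrt(H_v) = 10537
Q = 3675.4 + 10537 = 14212 kW

14212 kW


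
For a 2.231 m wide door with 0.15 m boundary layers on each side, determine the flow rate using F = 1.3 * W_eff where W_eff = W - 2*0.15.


W_eff = 2.231 - 0.30 = 1.931 m
F = 1.3 * 1.931 = 2.5103 persons/s

2.5103 persons/s


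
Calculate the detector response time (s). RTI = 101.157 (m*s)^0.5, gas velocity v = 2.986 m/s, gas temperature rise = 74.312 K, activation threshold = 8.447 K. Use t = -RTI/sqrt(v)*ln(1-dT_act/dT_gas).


dT_act/dT_gas = 0.11367
ln(1 - 0.11367) = -0.12067
t = -101.157 / sqrt(2.986) * -0.12067 = 7.0637 s

7.0637 s


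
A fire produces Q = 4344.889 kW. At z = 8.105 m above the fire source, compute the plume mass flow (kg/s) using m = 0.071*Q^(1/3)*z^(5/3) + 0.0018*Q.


Q^(1/3) = 16.318
z^(5/3) = 32.703
First term = 0.071 * 16.318 * 32.703 = 37.888
Second term = 0.0018 * 4344.889 = 7.8208
m = 45.709 kg/s

45.709 kg/s


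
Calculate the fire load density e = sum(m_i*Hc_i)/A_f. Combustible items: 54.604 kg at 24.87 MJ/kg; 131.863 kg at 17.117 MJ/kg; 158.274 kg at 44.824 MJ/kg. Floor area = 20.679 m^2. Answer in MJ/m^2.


Total energy = 54.604*24.87 + 131.863*17.117 + 158.274*44.824
= 1358.001 + 2257.099 + 7094.474
= 10709.57 MJ
e = 10709.57 / 20.679 = 517.90 MJ/m^2

517.90 MJ/m^2


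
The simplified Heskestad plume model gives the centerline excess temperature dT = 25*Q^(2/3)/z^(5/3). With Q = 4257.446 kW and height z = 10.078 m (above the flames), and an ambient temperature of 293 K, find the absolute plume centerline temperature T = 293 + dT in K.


Q^(2/3) = 262.68
z^(5/3) = 47.021
dT = 25 * 262.68 / 47.021 = 139.66 K
T = 293 + 139.66 = 432.66 K

432.66 K


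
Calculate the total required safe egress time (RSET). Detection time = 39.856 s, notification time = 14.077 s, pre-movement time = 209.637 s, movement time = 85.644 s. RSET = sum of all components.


Total = 39.856 + 14.077 + 209.637 + 85.644 = 349.214 s

349.214 s


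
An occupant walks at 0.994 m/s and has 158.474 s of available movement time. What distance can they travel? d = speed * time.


d = 0.994 * 158.474 = 157.52 m

157.52 m


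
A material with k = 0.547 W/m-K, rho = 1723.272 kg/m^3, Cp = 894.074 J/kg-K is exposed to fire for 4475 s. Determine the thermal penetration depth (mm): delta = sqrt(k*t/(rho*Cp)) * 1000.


alpha = 0.547 / (1723.272 * 894.074) = 3.5503e-07 m^2/s
alpha * t = 0.0015887
delta = sqrt(0.0015887) * 1000 = 39.859 mm

39.859 mm


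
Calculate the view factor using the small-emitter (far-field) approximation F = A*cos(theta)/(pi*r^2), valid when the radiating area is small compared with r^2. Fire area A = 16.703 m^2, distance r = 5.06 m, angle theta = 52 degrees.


cos(52 deg) = 0.61566
pi*r^2 = 80.436
F = 16.703 * 0.61566 / 80.436 = 0.12785

0.12785


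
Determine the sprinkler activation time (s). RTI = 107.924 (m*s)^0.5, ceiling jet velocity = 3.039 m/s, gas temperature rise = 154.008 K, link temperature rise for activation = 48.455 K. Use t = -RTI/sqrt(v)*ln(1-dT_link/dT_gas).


dT_link/dT_gas = 0.31463
ln(1 - 0.31463) = -0.37779
t = -107.924 / sqrt(3.039) * -0.37779 = 23.389 s

23.389 s


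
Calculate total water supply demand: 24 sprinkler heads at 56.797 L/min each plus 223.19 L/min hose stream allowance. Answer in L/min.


Sprinkler demand = 24 * 56.797 = 1363.128 L/min
Total = 1363.128 + 223.19 = 1586.318 L/min

1586.318 L/min


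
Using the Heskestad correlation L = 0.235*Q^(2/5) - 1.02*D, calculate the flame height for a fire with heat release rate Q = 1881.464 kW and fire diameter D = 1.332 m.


Q^(2/5) = 20.408
0.235 * Q^(2/5) = 4.7959
1.02 * D = 1.3586
L = 3.4372 m

3.4372 m


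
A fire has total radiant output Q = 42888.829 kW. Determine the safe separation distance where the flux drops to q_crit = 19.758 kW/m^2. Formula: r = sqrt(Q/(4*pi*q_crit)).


4*pi*q_crit = 248.29
Q/(4*pi*q_crit) = 172.74
r = sqrt(172.74) = 13.143 m

13.143 m


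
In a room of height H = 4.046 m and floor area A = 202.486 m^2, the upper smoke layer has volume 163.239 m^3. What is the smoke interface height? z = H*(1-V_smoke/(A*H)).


V/(A*H) = 0.19925
1 - 0.19925 = 0.80075
z = 4.046 * 0.80075 = 3.2398 m

3.2398 m


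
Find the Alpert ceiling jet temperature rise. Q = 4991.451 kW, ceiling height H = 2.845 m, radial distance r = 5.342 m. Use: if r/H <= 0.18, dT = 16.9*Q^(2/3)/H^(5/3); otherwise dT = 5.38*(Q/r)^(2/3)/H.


r/H = 5.342 / 2.845 = 1.8777
r/H > 0.18, so dT = 5.38*(Q/r)^(2/3)/H
Q/r = 934.38
(Q/r)^(2/3) = 95.576
dT = 5.38 * 95.576 / 2.845 = 180.74 K

180.74 K


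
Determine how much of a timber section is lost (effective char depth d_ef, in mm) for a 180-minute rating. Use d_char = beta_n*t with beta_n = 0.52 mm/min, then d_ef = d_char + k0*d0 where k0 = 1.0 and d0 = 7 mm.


d_char = 0.52 * 180 = 93.6 mm
d_ef = 93.6 + 1.0*7 = 100.6 mm

100.6 mm


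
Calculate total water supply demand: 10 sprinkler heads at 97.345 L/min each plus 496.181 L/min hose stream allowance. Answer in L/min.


Sprinkler demand = 10 * 97.345 = 973.45 L/min
Total = 973.45 + 496.181 = 1469.631 L/min

1469.631 L/min


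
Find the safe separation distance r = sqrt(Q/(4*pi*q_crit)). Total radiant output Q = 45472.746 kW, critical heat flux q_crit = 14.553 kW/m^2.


4*pi*q_crit = 182.88
Q/(4*pi*q_crit) = 248.65
r = sqrt(248.65) = 15.769 m

15.769 m


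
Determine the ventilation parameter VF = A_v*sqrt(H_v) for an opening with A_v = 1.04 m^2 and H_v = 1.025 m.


sqrt(H_v) = 1.0124
VF = 1.04 * 1.0124 = 1.0529 m^(5/2)

1.0529 m^(5/2)


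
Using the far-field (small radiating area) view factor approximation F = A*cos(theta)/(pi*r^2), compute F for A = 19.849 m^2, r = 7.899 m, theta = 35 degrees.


cos(35 deg) = 0.81915
pi*r^2 = 196.02
F = 19.849 * 0.81915 / 196.02 = 0.082949

0.082949


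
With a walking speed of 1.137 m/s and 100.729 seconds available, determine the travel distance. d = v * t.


d = 1.137 * 100.729 = 114.53 m

114.53 m


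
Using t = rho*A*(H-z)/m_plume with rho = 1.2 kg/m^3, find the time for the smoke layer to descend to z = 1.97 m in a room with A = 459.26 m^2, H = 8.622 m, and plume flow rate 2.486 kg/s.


H - z = 6.652 m
t = 1.2 * 459.26 * 6.652 / 2.486 = 1474.7 s

1474.7 s


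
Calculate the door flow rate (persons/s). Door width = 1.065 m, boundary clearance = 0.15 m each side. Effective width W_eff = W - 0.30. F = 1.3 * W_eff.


W_eff = 1.065 - 0.30 = 0.765 m
F = 1.3 * 0.765 = 0.99450 persons/s

0.99450 persons/s


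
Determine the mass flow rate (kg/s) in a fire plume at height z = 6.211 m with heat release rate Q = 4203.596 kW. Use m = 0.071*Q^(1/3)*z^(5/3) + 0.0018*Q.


Q^(1/3) = 16.139
z^(5/3) = 20.986
First term = 0.071 * 16.139 * 20.986 = 24.047
Second term = 0.0018 * 4203.596 = 7.5665
m = 31.614 kg/s

31.614 kg/s


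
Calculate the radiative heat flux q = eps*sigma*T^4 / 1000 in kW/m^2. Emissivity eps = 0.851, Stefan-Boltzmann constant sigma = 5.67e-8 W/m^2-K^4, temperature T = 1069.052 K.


T^4 = 1.3062e+12
q = 0.851 * 5.67e-8 * 1.3062e+12 / 1000 = 63.024 kW/m^2

63.024 kW/m^2


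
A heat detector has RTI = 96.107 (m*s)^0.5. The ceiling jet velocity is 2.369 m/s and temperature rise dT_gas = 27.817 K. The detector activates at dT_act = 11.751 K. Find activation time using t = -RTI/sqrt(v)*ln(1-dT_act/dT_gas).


dT_act/dT_gas = 0.42244
ln(1 - 0.42244) = -0.54894
t = -96.107 / sqrt(2.369) * -0.54894 = 34.277 s

34.277 s


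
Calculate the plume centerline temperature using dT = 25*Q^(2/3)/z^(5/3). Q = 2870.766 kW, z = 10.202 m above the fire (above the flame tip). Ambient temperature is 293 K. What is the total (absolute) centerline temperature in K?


Q^(2/3) = 201.99
z^(5/3) = 47.989
dT = 25 * 201.99 / 47.989 = 105.23 K
T = 293 + 105.23 = 398.23 K

398.23 K


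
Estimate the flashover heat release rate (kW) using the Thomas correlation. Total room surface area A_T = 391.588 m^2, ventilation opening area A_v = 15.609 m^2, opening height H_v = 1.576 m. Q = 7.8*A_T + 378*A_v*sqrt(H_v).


7.8*A_T = 3054.4
sqrt(H_v) = 1.2554
378*A_v*sqrt(H_v) = 7407.0
Q = 3054.4 + 7407.0 = 10461 kW

10461 kW


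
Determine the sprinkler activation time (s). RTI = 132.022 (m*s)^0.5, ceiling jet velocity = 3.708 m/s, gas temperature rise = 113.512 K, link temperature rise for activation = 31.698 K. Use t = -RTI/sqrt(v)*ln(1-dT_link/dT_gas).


dT_link/dT_gas = 0.27925
ln(1 - 0.27925) = -0.32746
t = -132.022 / sqrt(3.708) * -0.32746 = 22.451 s

22.451 s


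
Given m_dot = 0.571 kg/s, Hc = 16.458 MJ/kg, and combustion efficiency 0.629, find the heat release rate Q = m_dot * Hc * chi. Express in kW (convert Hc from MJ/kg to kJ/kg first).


Hc = 16.458 MJ/kg = 16.458 * 1000 kJ/kg = 16458 kJ/kg
Q = 0.571 kg/s * 16458 kJ/kg * 0.629 = 5911.0 kW

5911.0 kW


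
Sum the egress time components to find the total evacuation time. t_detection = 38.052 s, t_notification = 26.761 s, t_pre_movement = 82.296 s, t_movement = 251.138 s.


Total = 38.052 + 26.761 + 82.296 + 251.138 = 398.247 s

398.247 s


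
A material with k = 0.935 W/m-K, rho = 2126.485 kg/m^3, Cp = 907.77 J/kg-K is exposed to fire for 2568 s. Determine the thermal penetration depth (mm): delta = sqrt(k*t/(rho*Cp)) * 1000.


alpha = 0.935 / (2126.485 * 907.77) = 4.8437e-07 m^2/s
alpha * t = 0.0012439
delta = sqrt(0.0012439) * 1000 = 35.268 mm

35.268 mm


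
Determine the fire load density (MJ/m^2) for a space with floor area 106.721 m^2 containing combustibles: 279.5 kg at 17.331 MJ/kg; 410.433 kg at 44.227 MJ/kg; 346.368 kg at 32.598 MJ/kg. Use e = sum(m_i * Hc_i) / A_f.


Total energy = 279.5*17.331 + 410.433*44.227 + 346.368*32.598
= 4844.015 + 18152.22 + 11290.90
= 34287.14 MJ
e = 34287.14 / 106.721 = 321.28 MJ/m^2

321.28 MJ/m^2


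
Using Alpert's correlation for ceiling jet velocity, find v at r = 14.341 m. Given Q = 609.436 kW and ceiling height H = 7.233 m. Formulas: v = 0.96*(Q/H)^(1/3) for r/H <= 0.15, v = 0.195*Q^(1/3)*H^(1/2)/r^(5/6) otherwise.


r/H = 14.341 / 7.233 = 1.9827
r/H > 0.15, so v = 0.195*Q^(1/3)*H^(1/2)/r^(5/6)
Q^(1/3) = 8.4783
H^(1/2) = 2.6894
r^(5/6) = 9.2006
v = 0.195 * 8.4783 * 2.6894 / 9.2006 = 0.48327 m/s

0.48327 m/s


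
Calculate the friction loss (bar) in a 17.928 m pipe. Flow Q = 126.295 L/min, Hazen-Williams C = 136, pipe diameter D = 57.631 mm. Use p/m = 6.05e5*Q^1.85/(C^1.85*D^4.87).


Q^1.85 = 7719.1
C^1.85 = 8852.1
D^4.87 = 3.7531e+08
p/m = 0.0014057 bar/m
p_total = 0.0014057 * 17.928 = 0.025200 bar

0.025200 bar


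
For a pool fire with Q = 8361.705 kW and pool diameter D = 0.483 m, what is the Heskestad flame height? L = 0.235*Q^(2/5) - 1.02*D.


Q^(2/5) = 37.061
0.235 * Q^(2/5) = 8.7094
1.02 * D = 0.49266
L = 8.2167 m

8.2167 m


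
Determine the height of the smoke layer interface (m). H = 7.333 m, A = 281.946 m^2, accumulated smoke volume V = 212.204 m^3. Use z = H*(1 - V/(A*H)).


V/(A*H) = 0.10264
1 - 0.10264 = 0.89736
z = 7.333 * 0.89736 = 6.5804 m

6.5804 m


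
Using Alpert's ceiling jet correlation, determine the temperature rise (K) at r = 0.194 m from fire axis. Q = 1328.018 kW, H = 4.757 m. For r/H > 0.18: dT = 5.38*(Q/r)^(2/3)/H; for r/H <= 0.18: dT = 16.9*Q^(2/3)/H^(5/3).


r/H = 0.194 / 4.757 = 0.040782
r/H <= 0.18, so dT = 16.9*Q^(2/3)/H^(5/3)
Q^(2/3) = 120.82
H^(5/3) = 13.455
dT = 16.9 * 120.82 / 13.455 = 151.75 K

151.75 K


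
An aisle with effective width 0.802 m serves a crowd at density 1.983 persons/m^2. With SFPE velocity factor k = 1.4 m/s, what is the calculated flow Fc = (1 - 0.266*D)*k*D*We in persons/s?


1 - 0.266*D = 1 - 0.266*1.983 = 0.47252
Fs = 0.47252 * 1.4 * 1.983 = 1.3118 persons/(s*m)
Fc = 1.3118 * 0.802 = 1.0521 persons/s

1.0521 persons/s


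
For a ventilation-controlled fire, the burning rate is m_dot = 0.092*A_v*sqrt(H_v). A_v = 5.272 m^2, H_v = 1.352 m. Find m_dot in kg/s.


sqrt(H_v) = 1.1628
m_dot = 0.092 * 5.272 * 1.1628 = 0.56396 kg/s

0.56396 kg/s


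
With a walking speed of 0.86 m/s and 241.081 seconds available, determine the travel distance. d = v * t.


d = 0.86 * 241.081 = 207.33 m

207.33 m


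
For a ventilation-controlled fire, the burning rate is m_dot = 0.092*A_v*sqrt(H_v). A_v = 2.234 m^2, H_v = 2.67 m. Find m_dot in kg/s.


sqrt(H_v) = 1.6340
m_dot = 0.092 * 2.234 * 1.6340 = 0.33584 kg/s

0.33584 kg/s


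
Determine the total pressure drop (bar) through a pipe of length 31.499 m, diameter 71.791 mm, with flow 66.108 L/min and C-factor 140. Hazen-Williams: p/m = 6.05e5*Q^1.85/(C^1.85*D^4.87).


Q^1.85 = 2330.6
C^1.85 = 9339.8
D^4.87 = 1.0941e+09
p/m = 0.00013798 bar/m
p_total = 0.00013798 * 31.499 = 0.0043463 bar

0.0043463 bar


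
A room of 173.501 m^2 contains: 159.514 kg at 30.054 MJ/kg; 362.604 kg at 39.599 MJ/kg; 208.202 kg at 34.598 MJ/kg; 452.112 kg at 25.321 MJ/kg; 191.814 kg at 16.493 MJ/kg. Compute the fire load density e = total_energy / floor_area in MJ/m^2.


Total energy = 159.514*30.054 + 362.604*39.599 + 208.202*34.598 + 452.112*25.321 + 191.814*16.493
= 4794.034 + 14358.76 + 7203.373 + 11447.93 + 3163.588
= 40967.68 MJ
e = 40967.68 / 173.501 = 236.12 MJ/m^2

236.12 MJ/m^2


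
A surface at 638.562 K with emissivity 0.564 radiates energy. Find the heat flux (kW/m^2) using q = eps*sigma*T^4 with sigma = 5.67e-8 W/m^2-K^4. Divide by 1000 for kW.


T^4 = 1.6627e+11
q = 0.564 * 5.67e-8 * 1.6627e+11 / 1000 = 5.3171 kW/m^2

5.3171 kW/m^2


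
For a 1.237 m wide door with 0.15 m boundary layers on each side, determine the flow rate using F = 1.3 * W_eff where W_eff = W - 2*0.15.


W_eff = 1.237 - 0.30 = 0.937 m
F = 1.3 * 0.937 = 1.2181 persons/s

1.2181 persons/s


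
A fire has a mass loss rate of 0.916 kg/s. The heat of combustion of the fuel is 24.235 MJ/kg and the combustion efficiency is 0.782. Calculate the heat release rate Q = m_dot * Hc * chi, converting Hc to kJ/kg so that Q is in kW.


Hc = 24.235 MJ/kg = 24.235 * 1000 kJ/kg = 24235 kJ/kg
Q = 0.916 kg/s * 24235 kJ/kg * 0.782 = 17360 kW

17360 kW


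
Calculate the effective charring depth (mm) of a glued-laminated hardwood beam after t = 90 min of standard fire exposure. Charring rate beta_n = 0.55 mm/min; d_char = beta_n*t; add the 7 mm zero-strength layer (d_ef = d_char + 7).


d_char = 0.55 * 90 = 49.5 mm
d_ef = 49.5 + 1.0*7 = 56.5 mm

56.5 mm


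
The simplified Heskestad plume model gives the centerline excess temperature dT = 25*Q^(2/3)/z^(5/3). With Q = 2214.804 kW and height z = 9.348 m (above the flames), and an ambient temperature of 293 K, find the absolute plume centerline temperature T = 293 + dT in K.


Q^(2/3) = 169.91
z^(5/3) = 41.482
dT = 25 * 169.91 / 41.482 = 102.40 K
T = 293 + 102.40 = 395.40 K

395.40 K


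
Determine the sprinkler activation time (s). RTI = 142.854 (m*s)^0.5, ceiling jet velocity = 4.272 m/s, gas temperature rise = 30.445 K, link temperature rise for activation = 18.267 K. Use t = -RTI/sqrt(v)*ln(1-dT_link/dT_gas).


dT_link/dT_gas = 0.6
ln(1 - 0.6) = -0.91629
t = -142.854 / sqrt(4.272) * -0.91629 = 63.330 s

63.330 s


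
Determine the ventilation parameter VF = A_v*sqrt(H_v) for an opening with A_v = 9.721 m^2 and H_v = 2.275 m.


sqrt(H_v) = 1.5083
VF = 9.721 * 1.5083 = 14.662 m^(5/2)

14.662 m^(5/2)


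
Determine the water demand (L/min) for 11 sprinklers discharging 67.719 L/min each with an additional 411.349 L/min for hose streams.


Sprinkler demand = 11 * 67.719 = 744.909 L/min
Total = 744.909 + 411.349 = 1156.258 L/min

1156.258 L/min


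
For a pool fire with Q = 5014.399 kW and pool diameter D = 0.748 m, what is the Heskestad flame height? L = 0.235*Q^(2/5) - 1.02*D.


Q^(2/5) = 30.206
0.235 * Q^(2/5) = 7.0983
1.02 * D = 0.76296
L = 6.3354 m

6.3354 m


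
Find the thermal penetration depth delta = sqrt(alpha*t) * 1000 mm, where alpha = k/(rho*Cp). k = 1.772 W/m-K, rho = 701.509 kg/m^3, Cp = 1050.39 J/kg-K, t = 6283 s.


alpha = 1.772 / (701.509 * 1050.39) = 2.4048e-06 m^2/s
alpha * t = 0.015109
delta = sqrt(0.015109) * 1000 = 122.92 mm

122.92 mm


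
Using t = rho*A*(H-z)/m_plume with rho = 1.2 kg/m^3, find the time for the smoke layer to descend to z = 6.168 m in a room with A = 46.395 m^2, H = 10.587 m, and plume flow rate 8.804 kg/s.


H - z = 4.419 m
t = 1.2 * 46.395 * 4.419 / 8.804 = 27.945 s

27.945 s


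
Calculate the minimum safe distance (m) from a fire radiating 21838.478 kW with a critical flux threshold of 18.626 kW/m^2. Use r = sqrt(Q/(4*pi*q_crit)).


4*pi*q_crit = 234.06
Q/(4*pi*q_crit) = 93.302
r = sqrt(93.302) = 9.6593 m

9.6593 m


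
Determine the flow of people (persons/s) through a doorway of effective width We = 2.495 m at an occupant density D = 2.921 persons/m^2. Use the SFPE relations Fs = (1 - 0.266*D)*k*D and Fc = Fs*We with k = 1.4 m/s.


1 - 0.266*D = 1 - 0.266*2.921 = 0.22301
Fs = 0.22301 * 1.4 * 2.921 = 0.91199 persons/(s*m)
Fc = 0.91199 * 2.495 = 2.2754 persons/s

2.2754 persons/s


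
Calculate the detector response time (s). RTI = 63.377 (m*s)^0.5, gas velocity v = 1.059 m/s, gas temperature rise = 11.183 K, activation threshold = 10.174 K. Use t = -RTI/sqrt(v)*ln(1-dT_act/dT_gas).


dT_act/dT_gas = 0.90977
ln(1 - 0.90977) = -2.4054
t = -63.377 / sqrt(1.059) * -2.4054 = 148.14 s

148.14 s


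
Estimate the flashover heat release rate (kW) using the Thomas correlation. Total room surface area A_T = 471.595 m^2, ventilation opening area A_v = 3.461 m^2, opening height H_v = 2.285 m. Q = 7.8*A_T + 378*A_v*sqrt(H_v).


7.8*A_T = 3678.441
sqrt(H_v) = 1.5116
378*A_v*sqrt(H_v) = 1977.6
Q = 3678.441 + 1977.6 = 5656.0 kW

5656.0 kW


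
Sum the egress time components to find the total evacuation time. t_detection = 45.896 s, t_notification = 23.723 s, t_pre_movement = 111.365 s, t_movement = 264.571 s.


Total = 45.896 + 23.723 + 111.365 + 264.571 = 445.555 s

445.555 s


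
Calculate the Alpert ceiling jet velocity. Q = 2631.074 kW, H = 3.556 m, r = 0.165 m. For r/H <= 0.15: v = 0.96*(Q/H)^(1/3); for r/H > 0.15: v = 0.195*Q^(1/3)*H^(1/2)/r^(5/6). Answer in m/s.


r/H = 0.165 / 3.556 = 0.046400
r/H <= 0.15, so v = 0.96*(Q/H)^(1/3)
Q/H = 739.90
(Q/H)^(1/3) = 9.0446
v = 0.96 * 9.0446 = 8.6828 m/s

8.6828 m/s


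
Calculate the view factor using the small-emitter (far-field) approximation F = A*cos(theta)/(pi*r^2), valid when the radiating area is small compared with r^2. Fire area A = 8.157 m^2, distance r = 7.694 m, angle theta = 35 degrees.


cos(35 deg) = 0.81915
pi*r^2 = 185.97
F = 8.157 * 0.81915 / 185.97 = 0.035929

0.035929


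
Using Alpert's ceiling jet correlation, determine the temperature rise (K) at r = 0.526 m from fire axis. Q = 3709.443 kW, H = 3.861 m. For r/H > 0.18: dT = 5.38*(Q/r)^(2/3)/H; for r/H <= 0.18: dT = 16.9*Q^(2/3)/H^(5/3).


r/H = 0.526 / 3.861 = 0.13623
r/H <= 0.18, so dT = 16.9*Q^(2/3)/H^(5/3)
Q^(2/3) = 239.63
H^(5/3) = 9.5024
dT = 16.9 * 239.63 / 9.5024 = 426.18 K

426.18 K


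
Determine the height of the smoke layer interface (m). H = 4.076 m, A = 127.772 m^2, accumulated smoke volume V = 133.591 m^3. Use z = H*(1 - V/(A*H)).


V/(A*H) = 0.25651
1 - 0.25651 = 0.74349
z = 4.076 * 0.74349 = 3.0305 m

3.0305 m


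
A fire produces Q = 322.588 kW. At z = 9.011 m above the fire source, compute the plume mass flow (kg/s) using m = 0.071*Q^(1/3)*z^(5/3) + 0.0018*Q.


Q^(1/3) = 6.8583
z^(5/3) = 39.020
First term = 0.071 * 6.8583 * 39.020 = 19.000
Second term = 0.0018 * 322.588 = 0.58066
m = 19.581 kg/s

19.581 kg/s


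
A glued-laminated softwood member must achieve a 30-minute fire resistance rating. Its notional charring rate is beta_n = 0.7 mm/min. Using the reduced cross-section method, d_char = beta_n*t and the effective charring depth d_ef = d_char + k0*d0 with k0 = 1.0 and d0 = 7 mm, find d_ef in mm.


d_char = 0.7 * 30 = 21 mm
d_ef = 21 + 1.0*7 = 28 mm

28 mm


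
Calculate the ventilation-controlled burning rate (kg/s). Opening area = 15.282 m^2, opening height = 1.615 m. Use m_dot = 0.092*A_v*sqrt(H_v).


sqrt(H_v) = 1.2708
m_dot = 0.092 * 15.282 * 1.2708 = 1.7867 kg/s

1.7867 kg/s


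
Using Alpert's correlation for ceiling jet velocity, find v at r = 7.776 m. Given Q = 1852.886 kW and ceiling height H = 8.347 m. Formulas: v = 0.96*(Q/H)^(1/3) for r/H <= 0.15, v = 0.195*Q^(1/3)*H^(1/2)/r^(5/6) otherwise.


r/H = 7.776 / 8.347 = 0.93159
r/H > 0.15, so v = 0.195*Q^(1/3)*H^(1/2)/r^(5/6)
Q^(1/3) = 12.282
H^(1/2) = 2.8891
r^(5/6) = 5.5245
v = 0.195 * 12.282 * 2.8891 / 5.5245 = 1.2525 m/s

1.2525 m/s


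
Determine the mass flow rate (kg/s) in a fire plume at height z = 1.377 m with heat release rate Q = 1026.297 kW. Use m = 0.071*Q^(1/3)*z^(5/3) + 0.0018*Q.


Q^(1/3) = 10.087
z^(5/3) = 1.7043
First term = 0.071 * 10.087 * 1.7043 = 1.2206
Second term = 0.0018 * 1026.297 = 1.8473
m = 3.0679 kg/s

3.0679 kg/s


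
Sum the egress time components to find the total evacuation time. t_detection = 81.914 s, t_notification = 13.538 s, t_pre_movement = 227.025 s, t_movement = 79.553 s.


Total = 81.914 + 13.538 + 227.025 + 79.553 = 402.03 s

402.03 s


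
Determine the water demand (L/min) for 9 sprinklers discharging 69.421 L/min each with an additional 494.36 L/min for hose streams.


Sprinkler demand = 9 * 69.421 = 624.789 L/min
Total = 624.789 + 494.36 = 1119.149 L/min

1119.149 L/min


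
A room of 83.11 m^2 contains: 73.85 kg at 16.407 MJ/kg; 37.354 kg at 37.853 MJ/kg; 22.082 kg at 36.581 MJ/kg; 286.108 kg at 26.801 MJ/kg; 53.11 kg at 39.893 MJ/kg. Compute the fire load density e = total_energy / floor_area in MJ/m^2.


Total energy = 73.85*16.407 + 37.354*37.853 + 22.082*36.581 + 286.108*26.801 + 53.11*39.893
= 1211.657 + 1413.961 + 807.7816 + 7667.981 + 2118.717
= 13220.10 MJ
e = 13220.10 / 83.11 = 159.07 MJ/m^2

159.07 MJ/m^2


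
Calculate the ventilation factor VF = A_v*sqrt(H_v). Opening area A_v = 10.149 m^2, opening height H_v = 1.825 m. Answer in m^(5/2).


sqrt(H_v) = 1.3509
VF = 10.149 * 1.3509 = 13.711 m^(5/2)

13.711 m^(5/2)


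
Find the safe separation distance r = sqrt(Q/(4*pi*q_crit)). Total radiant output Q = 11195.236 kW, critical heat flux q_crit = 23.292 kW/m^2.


4*pi*q_crit = 292.70
Q/(4*pi*q_crit) = 38.249
r = sqrt(38.249) = 6.1846 m

6.1846 m


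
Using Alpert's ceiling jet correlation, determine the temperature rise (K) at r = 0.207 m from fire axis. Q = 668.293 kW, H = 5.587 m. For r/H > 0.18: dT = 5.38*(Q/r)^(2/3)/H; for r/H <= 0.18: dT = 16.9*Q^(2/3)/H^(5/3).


r/H = 0.207 / 5.587 = 0.037050
r/H <= 0.18, so dT = 16.9*Q^(2/3)/H^(5/3)
Q^(2/3) = 76.438
H^(5/3) = 17.591
dT = 16.9 * 76.438 / 17.591 = 73.435 K

73.435 K


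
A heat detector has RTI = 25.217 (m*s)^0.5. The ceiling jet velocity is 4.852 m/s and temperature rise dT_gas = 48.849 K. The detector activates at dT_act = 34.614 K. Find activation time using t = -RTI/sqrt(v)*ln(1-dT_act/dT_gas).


dT_act/dT_gas = 0.70859
ln(1 - 0.70859) = -1.2330
t = -25.217 / sqrt(4.852) * -1.2330 = 14.116 s

14.116 s


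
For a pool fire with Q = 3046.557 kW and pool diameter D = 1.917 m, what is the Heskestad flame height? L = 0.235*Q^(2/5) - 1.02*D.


Q^(2/5) = 24.747
0.235 * Q^(2/5) = 5.8156
1.02 * D = 1.9553
L = 3.8602 m

3.8602 m


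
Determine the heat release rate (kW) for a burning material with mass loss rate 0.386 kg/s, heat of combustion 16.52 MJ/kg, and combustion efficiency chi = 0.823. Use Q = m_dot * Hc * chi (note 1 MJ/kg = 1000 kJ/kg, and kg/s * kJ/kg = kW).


Hc = 16.52 MJ/kg = 16.52 * 1000 kJ/kg = 16520 kJ/kg
Q = 0.386 kg/s * 16520 kJ/kg * 0.823 = 5248.0 kW

5248.0 kW


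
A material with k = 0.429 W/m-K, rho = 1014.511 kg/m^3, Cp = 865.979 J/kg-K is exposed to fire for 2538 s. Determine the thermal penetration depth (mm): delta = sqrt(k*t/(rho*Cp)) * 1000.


alpha = 0.429 / (1014.511 * 865.979) = 4.8831e-07 m^2/s
alpha * t = 0.0012393
delta = sqrt(0.0012393) * 1000 = 35.204 mm

35.204 mm


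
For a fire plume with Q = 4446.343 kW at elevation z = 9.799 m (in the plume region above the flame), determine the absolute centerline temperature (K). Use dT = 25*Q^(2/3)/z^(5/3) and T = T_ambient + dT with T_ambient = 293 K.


Q^(2/3) = 270.40
z^(5/3) = 44.871
dT = 25 * 270.40 / 44.871 = 150.65 K
T = 293 + 150.65 = 443.65 K

443.65 K


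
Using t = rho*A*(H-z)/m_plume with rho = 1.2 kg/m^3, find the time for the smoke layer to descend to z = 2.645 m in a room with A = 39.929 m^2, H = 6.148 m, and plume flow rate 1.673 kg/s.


H - z = 3.503 m
t = 1.2 * 39.929 * 3.503 / 1.673 = 100.33 s

100.33 s


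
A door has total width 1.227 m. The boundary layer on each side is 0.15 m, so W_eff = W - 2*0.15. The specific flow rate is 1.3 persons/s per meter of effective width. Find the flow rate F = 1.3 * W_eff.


W_eff = 1.227 - 0.30 = 0.927 m
F = 1.3 * 0.927 = 1.2051 persons/s

1.2051 persons/s


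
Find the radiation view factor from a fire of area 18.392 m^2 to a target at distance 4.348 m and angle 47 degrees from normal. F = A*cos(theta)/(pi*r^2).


cos(47 deg) = 0.68200
pi*r^2 = 59.392
F = 18.392 * 0.68200 / 59.392 = 0.21119

0.21119


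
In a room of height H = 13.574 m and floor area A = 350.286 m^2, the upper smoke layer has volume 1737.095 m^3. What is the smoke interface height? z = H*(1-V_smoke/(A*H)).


V/(A*H) = 0.36534
1 - 0.36534 = 0.63466
z = 13.574 * 0.63466 = 8.6149 m

8.6149 m


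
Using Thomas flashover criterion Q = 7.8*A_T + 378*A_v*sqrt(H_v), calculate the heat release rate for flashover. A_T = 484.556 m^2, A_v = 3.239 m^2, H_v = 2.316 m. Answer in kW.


7.8*A_T = 3779.5
sqrt(H_v) = 1.5218
378*A_v*sqrt(H_v) = 1863.3
Q = 3779.5 + 1863.3 = 5642.8 kW

5642.8 kW


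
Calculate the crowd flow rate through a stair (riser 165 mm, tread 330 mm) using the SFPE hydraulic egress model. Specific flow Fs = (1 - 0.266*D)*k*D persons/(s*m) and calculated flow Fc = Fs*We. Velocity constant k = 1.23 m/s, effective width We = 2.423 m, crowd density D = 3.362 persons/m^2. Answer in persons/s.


1 - 0.266*D = 1 - 0.266*3.362 = 0.10571
Fs = 0.10571 * 1.23 * 3.362 = 0.43713 persons/(s*m)
Fc = 0.43713 * 2.423 = 1.0592 persons/s

1.0592 persons/s


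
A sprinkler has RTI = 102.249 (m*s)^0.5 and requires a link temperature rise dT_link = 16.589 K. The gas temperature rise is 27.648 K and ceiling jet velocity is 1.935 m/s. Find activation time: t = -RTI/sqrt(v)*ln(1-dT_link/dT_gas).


dT_link/dT_gas = 0.60001
ln(1 - 0.60001) = -0.91631
t = -102.249 / sqrt(1.935) * -0.91631 = 67.354 s

67.354 s


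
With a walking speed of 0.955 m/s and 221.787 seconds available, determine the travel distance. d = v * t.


d = 0.955 * 221.787 = 211.81 m

211.81 m


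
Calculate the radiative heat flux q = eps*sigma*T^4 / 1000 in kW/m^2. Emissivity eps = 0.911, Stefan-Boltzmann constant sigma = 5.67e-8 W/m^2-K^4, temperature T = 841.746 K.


T^4 = 5.0202e+11
q = 0.911 * 5.67e-8 * 5.0202e+11 / 1000 = 25.931 kW/m^2

25.931 kW/m^2


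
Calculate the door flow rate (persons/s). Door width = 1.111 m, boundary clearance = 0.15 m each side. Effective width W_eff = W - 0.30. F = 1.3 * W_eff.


W_eff = 1.111 - 0.30 = 0.811 m
F = 1.3 * 0.811 = 1.0543 persons/s

1.0543 persons/s


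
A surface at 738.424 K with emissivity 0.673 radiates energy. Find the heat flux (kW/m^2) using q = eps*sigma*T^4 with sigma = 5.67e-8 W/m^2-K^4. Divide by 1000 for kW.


T^4 = 2.9732e+11
q = 0.673 * 5.67e-8 * 2.9732e+11 / 1000 = 11.345 kW/m^2

11.345 kW/m^2


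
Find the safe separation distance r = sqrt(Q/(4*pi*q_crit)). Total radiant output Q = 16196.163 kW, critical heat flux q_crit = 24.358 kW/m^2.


4*pi*q_crit = 306.09
Q/(4*pi*q_crit) = 52.913
r = sqrt(52.913) = 7.2741 m

7.2741 m


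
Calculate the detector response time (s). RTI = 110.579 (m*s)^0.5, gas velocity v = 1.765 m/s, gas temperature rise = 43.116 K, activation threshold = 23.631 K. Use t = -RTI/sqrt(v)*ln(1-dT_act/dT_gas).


dT_act/dT_gas = 0.54808
ln(1 - 0.54808) = -0.79425
t = -110.579 / sqrt(1.765) * -0.79425 = 66.108 s

66.108 s


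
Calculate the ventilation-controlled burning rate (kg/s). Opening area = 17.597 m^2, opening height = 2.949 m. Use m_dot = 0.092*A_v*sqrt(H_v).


sqrt(H_v) = 1.7173
m_dot = 0.092 * 17.597 * 1.7173 = 2.7801 kg/s

2.7801 kg/s


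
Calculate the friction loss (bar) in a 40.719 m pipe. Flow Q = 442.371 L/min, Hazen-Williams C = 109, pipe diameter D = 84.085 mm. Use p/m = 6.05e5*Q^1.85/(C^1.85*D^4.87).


Q^1.85 = 78470
C^1.85 = 5878.1
D^4.87 = 2.3625e+09
p/m = 0.0034186 bar/m
p_total = 0.0034186 * 40.719 = 0.13920 bar

0.13920 bar


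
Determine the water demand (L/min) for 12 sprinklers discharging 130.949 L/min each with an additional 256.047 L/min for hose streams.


Sprinkler demand = 12 * 130.949 = 1571.388 L/min
Total = 1571.388 + 256.047 = 1827.435 L/min

1827.435 L/min


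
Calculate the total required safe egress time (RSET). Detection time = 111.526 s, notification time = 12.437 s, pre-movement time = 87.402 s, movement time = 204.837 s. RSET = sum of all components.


Total = 111.526 + 12.437 + 87.402 + 204.837 = 416.202 s

416.202 s


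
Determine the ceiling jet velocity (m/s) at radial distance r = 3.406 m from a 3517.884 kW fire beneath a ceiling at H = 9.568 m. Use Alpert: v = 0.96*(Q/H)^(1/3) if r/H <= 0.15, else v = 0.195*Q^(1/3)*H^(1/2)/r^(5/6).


r/H = 3.406 / 9.568 = 0.35598
r/H > 0.15, so v = 0.195*Q^(1/3)*H^(1/2)/r^(5/6)
Q^(1/3) = 15.209
H^(1/2) = 3.0932
r^(5/6) = 2.7768
v = 0.195 * 15.209 * 3.0932 / 2.7768 = 3.3037 m/s

3.3037 m/s


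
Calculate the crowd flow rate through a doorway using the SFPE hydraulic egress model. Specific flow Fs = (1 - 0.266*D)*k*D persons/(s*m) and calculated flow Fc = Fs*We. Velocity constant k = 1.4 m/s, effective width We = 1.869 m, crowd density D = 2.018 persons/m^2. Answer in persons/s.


1 - 0.266*D = 1 - 0.266*2.018 = 0.46321
Fs = 0.46321 * 1.4 * 2.018 = 1.3087 persons/(s*m)
Fc = 1.3087 * 1.869 = 2.4459 persons/s

2.4459 persons/s


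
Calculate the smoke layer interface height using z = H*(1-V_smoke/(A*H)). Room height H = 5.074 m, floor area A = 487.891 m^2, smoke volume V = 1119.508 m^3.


V/(A*H) = 0.45222
1 - 0.45222 = 0.54778
z = 5.074 * 0.54778 = 2.7794 m

2.7794 m


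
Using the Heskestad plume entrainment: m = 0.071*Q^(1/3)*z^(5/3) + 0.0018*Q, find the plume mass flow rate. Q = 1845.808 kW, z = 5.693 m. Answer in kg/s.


Q^(1/3) = 12.267
z^(5/3) = 18.151
First term = 0.071 * 12.267 * 18.151 = 15.808
Second term = 0.0018 * 1845.808 = 3.3225
m = 19.131 kg/s

19.131 kg/s


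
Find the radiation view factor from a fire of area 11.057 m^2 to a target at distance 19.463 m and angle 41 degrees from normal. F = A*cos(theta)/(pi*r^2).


cos(41 deg) = 0.75471
pi*r^2 = 1190.1
F = 11.057 * 0.75471 / 1190.1 = 0.0070121

0.0070121


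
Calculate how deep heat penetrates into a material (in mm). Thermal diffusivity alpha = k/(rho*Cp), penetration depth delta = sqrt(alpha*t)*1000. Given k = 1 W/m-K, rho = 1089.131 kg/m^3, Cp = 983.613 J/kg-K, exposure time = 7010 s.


alpha = 1 / (1089.131 * 983.613) = 9.3346e-07 m^2/s
alpha * t = 0.0065436
delta = sqrt(0.0065436) * 1000 = 80.892 mm

80.892 mm


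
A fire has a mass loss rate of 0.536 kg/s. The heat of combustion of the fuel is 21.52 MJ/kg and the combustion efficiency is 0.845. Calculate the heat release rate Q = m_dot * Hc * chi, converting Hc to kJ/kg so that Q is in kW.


Hc = 21.52 MJ/kg = 21.52 * 1000 kJ/kg = 21520 kJ/kg
Q = 0.536 kg/s * 21520 kJ/kg * 0.845 = 9746.8 kW

9746.8 kW


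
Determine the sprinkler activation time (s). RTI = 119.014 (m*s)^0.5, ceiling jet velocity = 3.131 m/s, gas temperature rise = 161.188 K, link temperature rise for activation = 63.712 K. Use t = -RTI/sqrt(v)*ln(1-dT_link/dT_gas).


dT_link/dT_gas = 0.39527
ln(1 - 0.39527) = -0.50297
t = -119.014 / sqrt(3.131) * -0.50297 = 33.829 s

33.829 s


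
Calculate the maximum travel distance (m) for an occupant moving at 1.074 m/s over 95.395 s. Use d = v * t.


d = 1.074 * 95.395 = 102.45 m

102.45 m


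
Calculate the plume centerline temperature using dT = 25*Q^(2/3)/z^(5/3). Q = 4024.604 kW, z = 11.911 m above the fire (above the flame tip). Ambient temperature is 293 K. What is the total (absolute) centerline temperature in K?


Q^(2/3) = 253.02
z^(5/3) = 62.122
dT = 25 * 253.02 / 62.122 = 101.82 K
T = 293 + 101.82 = 394.82 K

394.82 K


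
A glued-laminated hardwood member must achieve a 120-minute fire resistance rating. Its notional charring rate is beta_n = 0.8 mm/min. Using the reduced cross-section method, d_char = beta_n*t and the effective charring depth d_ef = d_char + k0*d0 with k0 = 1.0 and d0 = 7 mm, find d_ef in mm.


d_char = 0.8 * 120 = 96 mm
d_ef = 96 + 1.0*7 = 103 mm

103 mm


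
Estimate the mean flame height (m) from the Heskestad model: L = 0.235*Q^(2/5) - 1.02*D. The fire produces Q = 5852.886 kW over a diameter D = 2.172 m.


Q^(2/5) = 32.133
0.235 * Q^(2/5) = 7.5512
1.02 * D = 2.2154
L = 5.3358 m

5.3358 m


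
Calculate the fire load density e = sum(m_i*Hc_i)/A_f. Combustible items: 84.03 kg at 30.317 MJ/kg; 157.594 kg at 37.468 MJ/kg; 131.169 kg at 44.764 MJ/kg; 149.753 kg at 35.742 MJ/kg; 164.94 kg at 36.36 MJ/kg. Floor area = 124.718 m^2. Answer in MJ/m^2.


Total energy = 84.03*30.317 + 157.594*37.468 + 131.169*44.764 + 149.753*35.742 + 164.94*36.36
= 2547.538 + 5904.732 + 5871.649 + 5352.472 + 5997.218
= 25673.61 MJ
e = 25673.61 / 124.718 = 205.85 MJ/m^2

205.85 MJ/m^2


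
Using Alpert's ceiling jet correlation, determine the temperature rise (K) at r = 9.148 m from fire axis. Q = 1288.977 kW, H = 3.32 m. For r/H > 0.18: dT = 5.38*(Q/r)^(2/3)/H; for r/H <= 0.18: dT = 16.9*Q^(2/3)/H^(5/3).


r/H = 9.148 / 3.32 = 2.7554
r/H > 0.18, so dT = 5.38*(Q/r)^(2/3)/H
Q/r = 140.90
(Q/r)^(2/3) = 27.078
dT = 5.38 * 27.078 / 3.32 = 43.879 K

43.879 K


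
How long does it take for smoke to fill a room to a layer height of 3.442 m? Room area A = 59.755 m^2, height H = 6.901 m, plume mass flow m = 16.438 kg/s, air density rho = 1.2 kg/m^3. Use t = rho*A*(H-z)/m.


H - z = 3.459 m
t = 1.2 * 59.755 * 3.459 / 16.438 = 15.089 s

15.089 s


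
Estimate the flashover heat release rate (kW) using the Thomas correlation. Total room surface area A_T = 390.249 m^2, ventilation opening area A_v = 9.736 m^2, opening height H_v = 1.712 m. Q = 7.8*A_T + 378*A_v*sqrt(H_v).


7.8*A_T = 3043.9
sqrt(H_v) = 1.3084
378*A_v*sqrt(H_v) = 4815.3
Q = 3043.9 + 4815.3 = 7859.3 kW

7859.3 kW


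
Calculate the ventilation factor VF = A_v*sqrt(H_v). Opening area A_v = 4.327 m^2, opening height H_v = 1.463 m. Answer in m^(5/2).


sqrt(H_v) = 1.2095
VF = 4.327 * 1.2095 = 5.2337 m^(5/2)

5.2337 m^(5/2)


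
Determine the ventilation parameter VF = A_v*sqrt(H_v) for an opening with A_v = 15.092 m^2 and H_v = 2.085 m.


sqrt(H_v) = 1.4440
VF = 15.092 * 1.4440 = 21.792 m^(5/2)

21.792 m^(5/2)


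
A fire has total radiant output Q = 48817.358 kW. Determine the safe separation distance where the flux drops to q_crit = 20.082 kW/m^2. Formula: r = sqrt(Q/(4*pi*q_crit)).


4*pi*q_crit = 252.36
Q/(4*pi*q_crit) = 193.44
r = sqrt(193.44) = 13.908 m

13.908 m


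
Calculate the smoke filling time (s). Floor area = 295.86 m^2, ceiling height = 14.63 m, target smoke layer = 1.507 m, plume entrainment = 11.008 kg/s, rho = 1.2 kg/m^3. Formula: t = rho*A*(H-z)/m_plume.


H - z = 13.123 m
t = 1.2 * 295.86 * 13.123 / 11.008 = 423.25 s

423.25 s


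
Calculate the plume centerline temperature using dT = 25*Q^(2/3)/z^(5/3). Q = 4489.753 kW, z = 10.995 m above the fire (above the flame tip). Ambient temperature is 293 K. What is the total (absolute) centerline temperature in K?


Q^(2/3) = 272.15
z^(5/3) = 54.366
dT = 25 * 272.15 / 54.366 = 125.15 K
T = 293 + 125.15 = 418.15 K

418.15 K


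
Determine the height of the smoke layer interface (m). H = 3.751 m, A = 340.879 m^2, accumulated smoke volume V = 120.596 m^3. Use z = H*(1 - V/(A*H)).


V/(A*H) = 0.094316
1 - 0.094316 = 0.90568
z = 3.751 * 0.90568 = 3.3972 m

3.3972 m


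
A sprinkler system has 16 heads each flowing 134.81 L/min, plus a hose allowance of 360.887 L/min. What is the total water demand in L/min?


Sprinkler demand = 16 * 134.81 = 2156.96 L/min
Total = 2156.96 + 360.887 = 2517.847 L/min

2517.847 L/min


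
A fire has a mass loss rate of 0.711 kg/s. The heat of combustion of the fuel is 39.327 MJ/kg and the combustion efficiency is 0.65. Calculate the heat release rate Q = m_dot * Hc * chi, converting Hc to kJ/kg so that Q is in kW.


Hc = 39.327 MJ/kg = 39.327 * 1000 kJ/kg = 39327 kJ/kg
Q = 0.711 kg/s * 39327 kJ/kg * 0.65 = 18175 kW

18175 kW


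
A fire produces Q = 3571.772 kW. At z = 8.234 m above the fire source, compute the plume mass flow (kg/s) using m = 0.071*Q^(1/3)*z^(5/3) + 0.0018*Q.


Q^(1/3) = 15.286
z^(5/3) = 33.575
First term = 0.071 * 15.286 * 33.575 = 36.439
Second term = 0.0018 * 3571.772 = 6.4292
m = 42.869 kg/s

42.869 kg/s


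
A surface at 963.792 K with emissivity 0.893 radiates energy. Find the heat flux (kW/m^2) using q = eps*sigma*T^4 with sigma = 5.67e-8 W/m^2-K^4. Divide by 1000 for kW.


T^4 = 8.6285e+11
q = 0.893 * 5.67e-8 * 8.6285e+11 / 1000 = 43.689 kW/m^2

43.689 kW/m^2


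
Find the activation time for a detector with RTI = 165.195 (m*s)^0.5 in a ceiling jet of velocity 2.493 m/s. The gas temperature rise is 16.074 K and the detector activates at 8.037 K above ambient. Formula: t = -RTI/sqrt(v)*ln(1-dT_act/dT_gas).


dT_act/dT_gas = 0.5
ln(1 - 0.5) = -0.69315
t = -165.195 / sqrt(2.493) * -0.69315 = 72.521 s

72.521 s


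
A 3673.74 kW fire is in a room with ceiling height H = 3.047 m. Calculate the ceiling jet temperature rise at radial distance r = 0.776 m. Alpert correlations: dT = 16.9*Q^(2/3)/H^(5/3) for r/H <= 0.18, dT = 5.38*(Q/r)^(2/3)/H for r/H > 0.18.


r/H = 0.776 / 3.047 = 0.25468
r/H > 0.18, so dT = 5.38*(Q/r)^(2/3)/H
Q/r = 4734.2
(Q/r)^(2/3) = 281.95
dT = 5.38 * 281.95 / 3.047 = 497.82 K

497.82 K


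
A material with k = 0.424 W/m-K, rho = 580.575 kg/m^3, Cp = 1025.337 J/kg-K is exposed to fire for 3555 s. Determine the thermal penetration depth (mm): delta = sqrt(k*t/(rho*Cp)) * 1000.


alpha = 0.424 / (580.575 * 1025.337) = 7.1226e-07 m^2/s
alpha * t = 0.0025321
delta = sqrt(0.0025321) * 1000 = 50.320 mm

50.320 mm


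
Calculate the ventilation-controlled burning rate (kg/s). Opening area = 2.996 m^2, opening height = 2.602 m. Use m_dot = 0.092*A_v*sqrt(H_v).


sqrt(H_v) = 1.6131
m_dot = 0.092 * 2.996 * 1.6131 = 0.44461 kg/s

0.44461 kg/s


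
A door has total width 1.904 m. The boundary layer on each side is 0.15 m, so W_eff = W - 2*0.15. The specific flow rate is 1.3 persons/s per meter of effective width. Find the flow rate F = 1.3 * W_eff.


W_eff = 1.904 - 0.30 = 1.604 m
F = 1.3 * 1.604 = 2.0852 persons/s

2.0852 persons/s
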